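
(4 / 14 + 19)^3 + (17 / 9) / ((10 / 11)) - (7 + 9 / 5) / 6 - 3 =44272001 / 6174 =7170.72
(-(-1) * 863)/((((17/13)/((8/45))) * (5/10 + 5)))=179504/8415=21.33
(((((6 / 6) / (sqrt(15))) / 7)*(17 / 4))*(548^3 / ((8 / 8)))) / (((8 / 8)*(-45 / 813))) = -189539572336*sqrt(15) / 1575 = -466084829.91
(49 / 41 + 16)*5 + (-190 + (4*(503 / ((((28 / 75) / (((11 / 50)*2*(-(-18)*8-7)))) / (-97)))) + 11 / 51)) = -461242895549 / 14637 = -31512119.67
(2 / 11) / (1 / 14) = 28 / 11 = 2.55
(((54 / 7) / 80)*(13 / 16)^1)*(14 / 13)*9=243 / 320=0.76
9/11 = 0.82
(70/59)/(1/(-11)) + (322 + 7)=18641/59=315.95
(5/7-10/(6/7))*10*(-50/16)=14375/42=342.26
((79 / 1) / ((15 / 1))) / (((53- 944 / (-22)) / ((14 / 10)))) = 6083 / 79125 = 0.08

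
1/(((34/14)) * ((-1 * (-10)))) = 7/170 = 0.04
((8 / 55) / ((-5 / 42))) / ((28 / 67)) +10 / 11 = -554 / 275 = -2.01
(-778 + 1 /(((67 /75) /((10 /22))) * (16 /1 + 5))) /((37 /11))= -4013577 /17353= -231.29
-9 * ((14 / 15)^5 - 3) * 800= 55689632 / 3375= 16500.63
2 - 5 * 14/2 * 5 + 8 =-165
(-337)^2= 113569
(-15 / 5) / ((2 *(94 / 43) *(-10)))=129 / 1880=0.07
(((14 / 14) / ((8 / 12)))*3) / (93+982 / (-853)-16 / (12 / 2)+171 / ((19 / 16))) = 23031 / 1193426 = 0.02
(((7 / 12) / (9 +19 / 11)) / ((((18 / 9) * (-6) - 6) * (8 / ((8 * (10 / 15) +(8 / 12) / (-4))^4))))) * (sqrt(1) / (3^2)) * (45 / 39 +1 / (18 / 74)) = -5475556009 / 34783167744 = -0.16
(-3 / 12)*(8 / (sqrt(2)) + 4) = -sqrt(2) -1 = -2.41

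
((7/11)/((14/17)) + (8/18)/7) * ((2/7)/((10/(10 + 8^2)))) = 42883/24255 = 1.77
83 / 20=4.15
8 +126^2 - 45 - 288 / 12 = 15815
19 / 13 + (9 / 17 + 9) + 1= 2650 / 221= 11.99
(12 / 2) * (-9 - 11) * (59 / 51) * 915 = -2159400 / 17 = -127023.53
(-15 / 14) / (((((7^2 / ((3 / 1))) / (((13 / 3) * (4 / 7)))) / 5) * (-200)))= 39 / 9604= 0.00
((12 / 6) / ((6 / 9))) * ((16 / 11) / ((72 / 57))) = 38 / 11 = 3.45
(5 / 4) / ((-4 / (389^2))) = -756605 / 16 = -47287.81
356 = 356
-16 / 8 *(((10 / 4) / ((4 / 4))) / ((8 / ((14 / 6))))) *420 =-1225 / 2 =-612.50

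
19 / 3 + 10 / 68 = 661 / 102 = 6.48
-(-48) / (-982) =-24 / 491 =-0.05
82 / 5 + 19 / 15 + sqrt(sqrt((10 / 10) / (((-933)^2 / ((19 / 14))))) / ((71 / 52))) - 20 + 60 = 14^(3 / 4) * 19^(1 / 4) * sqrt(861159) / 463701 + 173 / 3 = 57.70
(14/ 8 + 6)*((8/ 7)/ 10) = 31/ 35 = 0.89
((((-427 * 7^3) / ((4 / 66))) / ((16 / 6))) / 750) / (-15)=1611071 / 20000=80.55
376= 376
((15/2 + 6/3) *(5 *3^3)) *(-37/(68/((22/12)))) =-347985/272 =-1279.36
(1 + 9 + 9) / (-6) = -19 / 6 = -3.17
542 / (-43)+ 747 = 31579 / 43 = 734.40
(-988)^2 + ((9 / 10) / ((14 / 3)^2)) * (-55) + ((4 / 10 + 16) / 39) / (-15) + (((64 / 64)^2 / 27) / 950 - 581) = 12751788031793 / 13071240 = 975560.70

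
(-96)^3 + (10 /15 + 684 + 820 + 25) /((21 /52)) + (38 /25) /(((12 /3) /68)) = -1387452802 /1575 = -880922.41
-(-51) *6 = 306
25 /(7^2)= 25 /49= 0.51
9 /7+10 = 79 /7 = 11.29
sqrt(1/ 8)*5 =5*sqrt(2)/ 4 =1.77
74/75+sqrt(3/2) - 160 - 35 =-14551/75+sqrt(6)/2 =-192.79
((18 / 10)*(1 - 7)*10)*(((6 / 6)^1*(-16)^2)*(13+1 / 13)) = -4700160 / 13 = -361550.77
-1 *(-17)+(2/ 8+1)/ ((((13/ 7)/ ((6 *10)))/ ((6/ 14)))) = 34.31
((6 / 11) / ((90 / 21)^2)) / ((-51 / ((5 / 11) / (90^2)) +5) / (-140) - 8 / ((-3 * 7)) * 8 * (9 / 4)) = 686 / 150112875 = 0.00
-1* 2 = -2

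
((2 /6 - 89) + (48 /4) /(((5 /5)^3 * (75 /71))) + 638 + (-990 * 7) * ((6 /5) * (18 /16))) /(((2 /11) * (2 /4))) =-96742.87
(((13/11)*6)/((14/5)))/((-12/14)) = -65/22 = -2.95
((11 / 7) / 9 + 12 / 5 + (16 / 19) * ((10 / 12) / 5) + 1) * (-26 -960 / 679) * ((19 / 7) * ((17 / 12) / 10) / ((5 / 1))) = -1758920623 / 224579250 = -7.83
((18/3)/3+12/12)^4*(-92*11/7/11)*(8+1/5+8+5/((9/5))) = -101016/5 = -20203.20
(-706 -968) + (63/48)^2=-428103/256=-1672.28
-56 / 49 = -8 / 7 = -1.14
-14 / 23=-0.61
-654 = -654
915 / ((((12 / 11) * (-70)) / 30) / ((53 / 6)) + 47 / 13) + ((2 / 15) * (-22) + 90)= 136955177 / 378255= 362.07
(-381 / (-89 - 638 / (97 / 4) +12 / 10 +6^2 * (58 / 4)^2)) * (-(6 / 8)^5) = 44902755 / 3702396928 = 0.01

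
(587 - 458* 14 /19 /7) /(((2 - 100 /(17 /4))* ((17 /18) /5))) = -153555 /1159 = -132.49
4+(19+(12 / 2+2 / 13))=379 / 13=29.15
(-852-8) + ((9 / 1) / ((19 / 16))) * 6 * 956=809644 / 19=42612.84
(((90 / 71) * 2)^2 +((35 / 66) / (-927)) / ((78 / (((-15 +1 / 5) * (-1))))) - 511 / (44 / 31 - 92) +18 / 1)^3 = 3027841891917724333206494263349090819 / 111376841173274906169672130933248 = 27185.56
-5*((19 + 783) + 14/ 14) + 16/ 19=-76269/ 19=-4014.16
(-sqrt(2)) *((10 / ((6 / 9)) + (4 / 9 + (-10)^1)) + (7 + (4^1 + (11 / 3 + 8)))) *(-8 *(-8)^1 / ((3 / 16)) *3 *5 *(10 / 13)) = -12953600 *sqrt(2) / 117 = -156573.99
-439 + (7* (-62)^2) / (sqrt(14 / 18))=-439 + 11532* sqrt(7)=30071.80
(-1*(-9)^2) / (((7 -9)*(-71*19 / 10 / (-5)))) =2025 / 1349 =1.50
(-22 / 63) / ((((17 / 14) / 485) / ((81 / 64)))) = -48015 / 272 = -176.53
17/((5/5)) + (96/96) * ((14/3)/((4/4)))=65/3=21.67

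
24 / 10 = 12 / 5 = 2.40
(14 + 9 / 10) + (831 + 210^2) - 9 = 449369 / 10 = 44936.90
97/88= 1.10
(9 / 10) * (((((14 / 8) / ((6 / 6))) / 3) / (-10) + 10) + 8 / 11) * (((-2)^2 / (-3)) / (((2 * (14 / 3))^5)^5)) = -11932365486785769 / 1660899937344146881779792323191557324800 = -0.00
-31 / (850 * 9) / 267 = -31 / 2042550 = -0.00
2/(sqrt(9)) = 0.67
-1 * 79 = -79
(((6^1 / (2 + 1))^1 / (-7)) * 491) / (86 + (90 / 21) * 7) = -491 / 406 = -1.21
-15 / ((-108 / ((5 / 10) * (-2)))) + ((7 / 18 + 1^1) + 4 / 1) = 21 / 4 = 5.25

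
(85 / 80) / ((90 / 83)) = 1411 / 1440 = 0.98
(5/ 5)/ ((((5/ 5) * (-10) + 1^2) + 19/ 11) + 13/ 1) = 11/ 63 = 0.17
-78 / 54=-13 / 9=-1.44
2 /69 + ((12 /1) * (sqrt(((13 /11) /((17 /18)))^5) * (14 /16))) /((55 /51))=2 /69 + 5174442 * sqrt(4862) /21156245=17.08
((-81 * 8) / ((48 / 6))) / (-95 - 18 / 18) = 27 / 32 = 0.84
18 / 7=2.57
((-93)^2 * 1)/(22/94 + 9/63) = 91791/4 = 22947.75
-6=-6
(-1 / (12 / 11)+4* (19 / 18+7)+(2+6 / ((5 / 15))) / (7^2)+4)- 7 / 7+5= 70055 / 1764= 39.71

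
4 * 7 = 28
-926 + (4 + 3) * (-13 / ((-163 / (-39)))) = -154487 / 163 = -947.77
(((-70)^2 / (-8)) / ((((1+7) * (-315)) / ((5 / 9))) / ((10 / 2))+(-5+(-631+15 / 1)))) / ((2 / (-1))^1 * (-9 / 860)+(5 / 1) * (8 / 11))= 14485625 / 132181659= 0.11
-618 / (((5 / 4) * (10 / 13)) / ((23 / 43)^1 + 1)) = -1060488 / 1075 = -986.50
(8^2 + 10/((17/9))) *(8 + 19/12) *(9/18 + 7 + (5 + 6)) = 12285.27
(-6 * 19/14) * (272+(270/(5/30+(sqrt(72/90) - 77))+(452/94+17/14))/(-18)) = -2213.74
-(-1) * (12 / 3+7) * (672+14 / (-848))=3134131 / 424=7391.82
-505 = -505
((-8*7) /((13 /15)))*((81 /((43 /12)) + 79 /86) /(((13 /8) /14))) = -95161920 /7267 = -13095.08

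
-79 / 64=-1.23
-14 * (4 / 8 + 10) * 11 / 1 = -1617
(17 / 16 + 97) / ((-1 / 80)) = -7845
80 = 80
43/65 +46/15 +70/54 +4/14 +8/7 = 6.45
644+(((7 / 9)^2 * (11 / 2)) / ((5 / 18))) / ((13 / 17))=385903 / 585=659.66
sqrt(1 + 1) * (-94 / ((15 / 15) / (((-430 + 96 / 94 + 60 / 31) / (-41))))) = -1244404 * sqrt(2) / 1271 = -1384.62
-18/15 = -6/5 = -1.20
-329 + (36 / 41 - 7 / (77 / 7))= -148270 / 451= -328.76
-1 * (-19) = 19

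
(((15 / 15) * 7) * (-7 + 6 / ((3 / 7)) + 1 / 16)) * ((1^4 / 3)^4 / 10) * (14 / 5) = 5537 / 32400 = 0.17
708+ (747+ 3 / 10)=1455.30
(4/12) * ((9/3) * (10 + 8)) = 18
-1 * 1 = -1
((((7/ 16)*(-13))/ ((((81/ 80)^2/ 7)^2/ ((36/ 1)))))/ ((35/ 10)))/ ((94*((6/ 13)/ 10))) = -423987200000/ 674398629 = -628.69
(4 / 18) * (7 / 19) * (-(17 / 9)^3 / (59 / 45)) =-343910 / 817209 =-0.42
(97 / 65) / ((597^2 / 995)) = 97 / 23283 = 0.00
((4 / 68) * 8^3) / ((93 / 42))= 7168 / 527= 13.60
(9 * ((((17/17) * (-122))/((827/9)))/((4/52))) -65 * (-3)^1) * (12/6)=79.32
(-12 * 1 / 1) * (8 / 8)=-12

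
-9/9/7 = -1/7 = -0.14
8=8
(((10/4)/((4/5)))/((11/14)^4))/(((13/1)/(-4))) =-480200/190333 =-2.52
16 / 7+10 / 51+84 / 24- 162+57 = -99.02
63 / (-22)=-63 / 22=-2.86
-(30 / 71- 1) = 41 / 71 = 0.58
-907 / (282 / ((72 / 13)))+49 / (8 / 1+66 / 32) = -181900 / 14053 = -12.94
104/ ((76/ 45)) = 1170/ 19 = 61.58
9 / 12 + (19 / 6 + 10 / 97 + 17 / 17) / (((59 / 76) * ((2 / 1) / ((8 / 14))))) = 2.32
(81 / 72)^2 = 81 / 64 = 1.27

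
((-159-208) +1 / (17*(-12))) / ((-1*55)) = 74869 / 11220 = 6.67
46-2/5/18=2069/45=45.98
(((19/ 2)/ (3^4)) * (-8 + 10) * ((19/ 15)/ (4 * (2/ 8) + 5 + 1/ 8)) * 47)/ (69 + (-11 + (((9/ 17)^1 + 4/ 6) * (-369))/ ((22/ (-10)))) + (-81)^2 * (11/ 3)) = 6345658/ 67676708925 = 0.00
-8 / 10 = -4 / 5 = -0.80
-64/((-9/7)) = 448/9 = 49.78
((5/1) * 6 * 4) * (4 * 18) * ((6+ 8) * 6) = 725760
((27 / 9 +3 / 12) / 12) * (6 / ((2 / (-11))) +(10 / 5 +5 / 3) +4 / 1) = -6.86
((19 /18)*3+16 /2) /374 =0.03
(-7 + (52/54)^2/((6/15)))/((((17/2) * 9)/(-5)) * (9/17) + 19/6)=17065/17982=0.95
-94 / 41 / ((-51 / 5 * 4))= 235 / 4182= 0.06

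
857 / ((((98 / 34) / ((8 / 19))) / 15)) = 1748280 / 931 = 1877.85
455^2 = 207025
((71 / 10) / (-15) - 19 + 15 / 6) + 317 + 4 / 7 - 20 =147314 / 525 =280.60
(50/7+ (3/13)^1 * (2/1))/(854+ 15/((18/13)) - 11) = 4152/466193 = 0.01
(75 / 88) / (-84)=-0.01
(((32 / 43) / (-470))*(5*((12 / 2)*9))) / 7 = -0.06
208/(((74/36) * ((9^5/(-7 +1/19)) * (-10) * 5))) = 9152/38436525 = 0.00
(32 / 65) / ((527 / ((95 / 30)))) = 304 / 102765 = 0.00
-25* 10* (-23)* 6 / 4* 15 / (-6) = -43125 / 2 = -21562.50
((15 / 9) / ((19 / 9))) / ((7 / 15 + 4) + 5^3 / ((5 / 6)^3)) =225 / 62833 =0.00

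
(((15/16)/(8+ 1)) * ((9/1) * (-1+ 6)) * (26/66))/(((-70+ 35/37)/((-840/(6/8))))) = 24050/803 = 29.95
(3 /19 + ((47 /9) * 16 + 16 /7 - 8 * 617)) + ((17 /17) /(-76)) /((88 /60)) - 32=-514251385 /105336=-4882.01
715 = 715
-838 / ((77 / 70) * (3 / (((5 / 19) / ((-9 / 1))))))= 41900 / 5643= 7.43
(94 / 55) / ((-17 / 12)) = -1128 / 935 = -1.21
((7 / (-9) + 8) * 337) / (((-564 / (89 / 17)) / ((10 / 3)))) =-9747725 / 129438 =-75.31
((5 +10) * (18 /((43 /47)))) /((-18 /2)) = -1410 /43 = -32.79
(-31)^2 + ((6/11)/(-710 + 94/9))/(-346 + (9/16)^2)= 736223269343/766101215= 961.00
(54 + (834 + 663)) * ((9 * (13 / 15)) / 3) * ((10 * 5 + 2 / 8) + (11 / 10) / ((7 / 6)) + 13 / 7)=21392943 / 100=213929.43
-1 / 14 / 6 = -1 / 84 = -0.01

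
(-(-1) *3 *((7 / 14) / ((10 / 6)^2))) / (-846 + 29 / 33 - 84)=-891 / 1533050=-0.00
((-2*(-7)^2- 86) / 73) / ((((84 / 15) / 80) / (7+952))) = -2520800 / 73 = -34531.51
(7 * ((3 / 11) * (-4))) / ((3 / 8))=-20.36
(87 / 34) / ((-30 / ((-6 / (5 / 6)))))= 261 / 425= 0.61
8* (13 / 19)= 104 / 19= 5.47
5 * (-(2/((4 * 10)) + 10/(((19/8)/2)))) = -3219/76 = -42.36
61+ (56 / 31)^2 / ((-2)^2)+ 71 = 127636 / 961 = 132.82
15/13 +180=2355/13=181.15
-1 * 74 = -74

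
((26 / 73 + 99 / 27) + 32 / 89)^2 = 7296063889 / 379899081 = 19.21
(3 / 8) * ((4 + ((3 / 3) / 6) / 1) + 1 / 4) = 53 / 32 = 1.66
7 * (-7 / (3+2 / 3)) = -147 / 11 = -13.36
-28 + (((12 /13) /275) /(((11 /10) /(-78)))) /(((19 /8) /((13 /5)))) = -1624276 /57475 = -28.26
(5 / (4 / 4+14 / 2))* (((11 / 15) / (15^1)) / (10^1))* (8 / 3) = 11 / 1350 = 0.01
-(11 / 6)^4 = -14641 / 1296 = -11.30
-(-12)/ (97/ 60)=720/ 97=7.42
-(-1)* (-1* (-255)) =255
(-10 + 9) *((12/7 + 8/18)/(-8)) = 17/63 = 0.27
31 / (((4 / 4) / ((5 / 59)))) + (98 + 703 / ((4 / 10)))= 219259 / 118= 1858.13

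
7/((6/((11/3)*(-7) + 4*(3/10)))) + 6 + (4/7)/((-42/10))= -100021/4410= -22.68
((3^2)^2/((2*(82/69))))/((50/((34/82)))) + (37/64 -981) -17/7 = -18499001197/18827200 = -982.57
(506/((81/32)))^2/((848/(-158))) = -2589036032/347733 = -7445.47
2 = 2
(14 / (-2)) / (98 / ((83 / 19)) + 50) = -581 / 6012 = -0.10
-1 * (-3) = 3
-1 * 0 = 0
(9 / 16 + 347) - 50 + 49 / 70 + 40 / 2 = 25461 / 80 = 318.26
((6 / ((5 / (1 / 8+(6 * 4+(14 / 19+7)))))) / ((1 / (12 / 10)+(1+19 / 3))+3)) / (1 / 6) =130761 / 6365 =20.54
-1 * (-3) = 3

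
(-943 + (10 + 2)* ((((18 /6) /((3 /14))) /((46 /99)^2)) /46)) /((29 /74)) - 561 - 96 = -36745679 /12167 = -3020.11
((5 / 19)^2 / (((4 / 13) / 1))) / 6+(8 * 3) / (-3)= -68987 / 8664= -7.96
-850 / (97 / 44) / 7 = -37400 / 679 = -55.08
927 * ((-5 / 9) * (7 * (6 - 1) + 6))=-21115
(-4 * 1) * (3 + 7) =-40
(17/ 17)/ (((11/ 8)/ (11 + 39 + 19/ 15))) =6152/ 165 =37.28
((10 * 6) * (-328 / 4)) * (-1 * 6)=29520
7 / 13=0.54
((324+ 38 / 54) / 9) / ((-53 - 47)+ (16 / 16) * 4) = -8767 / 23328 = -0.38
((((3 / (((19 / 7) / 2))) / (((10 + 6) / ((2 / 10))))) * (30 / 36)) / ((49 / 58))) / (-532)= -29 / 566048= -0.00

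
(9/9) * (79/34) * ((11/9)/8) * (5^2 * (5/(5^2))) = 4345/2448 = 1.77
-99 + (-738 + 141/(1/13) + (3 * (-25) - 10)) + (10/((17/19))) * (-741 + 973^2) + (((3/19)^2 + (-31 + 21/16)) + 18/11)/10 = 114207967328079/10801120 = 10573715.26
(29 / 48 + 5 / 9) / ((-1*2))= -167 / 288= -0.58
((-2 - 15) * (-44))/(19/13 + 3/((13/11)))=187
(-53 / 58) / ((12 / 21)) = -371 / 232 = -1.60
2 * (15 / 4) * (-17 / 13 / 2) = -255 / 52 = -4.90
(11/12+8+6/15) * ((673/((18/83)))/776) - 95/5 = 15301661/838080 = 18.26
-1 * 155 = -155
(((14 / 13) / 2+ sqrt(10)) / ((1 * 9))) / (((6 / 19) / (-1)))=-19 * sqrt(10) / 54 - 133 / 702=-1.30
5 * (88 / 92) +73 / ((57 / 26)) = 49924 / 1311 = 38.08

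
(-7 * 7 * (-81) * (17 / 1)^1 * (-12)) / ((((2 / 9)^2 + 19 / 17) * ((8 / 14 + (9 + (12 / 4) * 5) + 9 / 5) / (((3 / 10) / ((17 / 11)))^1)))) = -7574923818 / 1483261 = -5106.94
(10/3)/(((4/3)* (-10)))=-1/4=-0.25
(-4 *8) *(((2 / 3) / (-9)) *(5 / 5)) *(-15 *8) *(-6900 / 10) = 588800 / 3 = 196266.67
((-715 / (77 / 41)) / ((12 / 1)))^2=1006.55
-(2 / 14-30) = 29.86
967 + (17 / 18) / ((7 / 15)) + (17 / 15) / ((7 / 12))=29129 / 30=970.97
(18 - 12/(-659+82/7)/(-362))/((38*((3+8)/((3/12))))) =335499/31164218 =0.01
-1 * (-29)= 29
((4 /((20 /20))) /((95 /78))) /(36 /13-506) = -0.01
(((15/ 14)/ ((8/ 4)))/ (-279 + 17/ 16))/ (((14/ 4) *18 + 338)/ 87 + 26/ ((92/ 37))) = -0.00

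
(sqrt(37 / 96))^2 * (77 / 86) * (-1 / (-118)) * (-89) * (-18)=4.68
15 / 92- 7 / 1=-629 / 92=-6.84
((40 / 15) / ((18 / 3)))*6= 8 / 3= 2.67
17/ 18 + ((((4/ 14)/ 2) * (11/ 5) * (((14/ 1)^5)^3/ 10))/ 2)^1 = 1100088675730244009/ 450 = 2444641501622764.46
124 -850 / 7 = 18 / 7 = 2.57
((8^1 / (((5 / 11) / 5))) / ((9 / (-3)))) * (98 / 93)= -8624 / 279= -30.91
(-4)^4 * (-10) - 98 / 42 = -7687 / 3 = -2562.33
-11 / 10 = -1.10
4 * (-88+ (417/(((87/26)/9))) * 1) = 119896/29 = 4134.34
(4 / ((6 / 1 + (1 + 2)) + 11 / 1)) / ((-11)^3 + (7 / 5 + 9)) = -1 / 6603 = -0.00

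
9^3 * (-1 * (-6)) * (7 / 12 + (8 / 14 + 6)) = 438129 / 14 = 31294.93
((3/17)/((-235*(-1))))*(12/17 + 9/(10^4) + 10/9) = 2781377/2037450000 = 0.00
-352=-352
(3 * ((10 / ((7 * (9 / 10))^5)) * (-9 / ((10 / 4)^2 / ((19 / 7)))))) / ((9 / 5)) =-15200000 / 2315685267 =-0.01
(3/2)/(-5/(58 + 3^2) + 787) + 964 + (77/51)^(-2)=12305498185/12759208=964.44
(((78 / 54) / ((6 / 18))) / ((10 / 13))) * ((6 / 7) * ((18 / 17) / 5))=3042 / 2975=1.02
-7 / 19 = -0.37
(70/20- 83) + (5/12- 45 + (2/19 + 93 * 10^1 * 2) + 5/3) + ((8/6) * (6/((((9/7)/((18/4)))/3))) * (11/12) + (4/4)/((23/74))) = 9533099/5244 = 1817.91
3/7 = 0.43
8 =8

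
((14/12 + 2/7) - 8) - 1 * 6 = -527/42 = -12.55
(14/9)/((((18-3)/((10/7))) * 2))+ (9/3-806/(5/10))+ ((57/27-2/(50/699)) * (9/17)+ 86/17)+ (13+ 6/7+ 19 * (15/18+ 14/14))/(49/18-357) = -828633046198/512232525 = -1617.69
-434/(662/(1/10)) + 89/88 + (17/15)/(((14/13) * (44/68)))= 1573391/611688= 2.57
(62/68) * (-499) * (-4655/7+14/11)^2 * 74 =-30509048296153/2057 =-14831817353.50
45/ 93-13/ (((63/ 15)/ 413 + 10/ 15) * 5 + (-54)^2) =7679634/ 16018661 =0.48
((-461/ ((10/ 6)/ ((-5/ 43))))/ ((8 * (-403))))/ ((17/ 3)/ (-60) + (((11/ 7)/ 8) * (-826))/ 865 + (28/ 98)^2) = 527566095/ 10596960764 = 0.05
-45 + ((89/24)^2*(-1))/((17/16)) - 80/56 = -254347/4284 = -59.37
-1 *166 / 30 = -5.53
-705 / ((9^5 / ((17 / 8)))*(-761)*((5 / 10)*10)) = 799 / 119830104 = 0.00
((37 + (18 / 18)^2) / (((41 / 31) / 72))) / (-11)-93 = -126759 / 451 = -281.06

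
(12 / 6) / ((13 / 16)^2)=512 / 169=3.03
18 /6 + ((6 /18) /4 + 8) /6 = 313 /72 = 4.35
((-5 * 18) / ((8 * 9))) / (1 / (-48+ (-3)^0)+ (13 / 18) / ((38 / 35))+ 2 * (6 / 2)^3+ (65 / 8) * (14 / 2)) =-80370 / 7170221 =-0.01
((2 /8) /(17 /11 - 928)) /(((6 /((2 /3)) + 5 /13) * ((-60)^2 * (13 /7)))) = -77 /17903548800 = -0.00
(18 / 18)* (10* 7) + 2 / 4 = 141 / 2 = 70.50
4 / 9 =0.44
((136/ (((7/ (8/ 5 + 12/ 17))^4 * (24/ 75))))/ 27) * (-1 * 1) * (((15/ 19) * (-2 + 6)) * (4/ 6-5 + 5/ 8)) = 27352192/ 12601845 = 2.17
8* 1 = 8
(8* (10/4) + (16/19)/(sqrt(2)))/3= 8* sqrt(2)/57 + 20/3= 6.87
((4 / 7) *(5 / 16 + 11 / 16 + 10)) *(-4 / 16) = -11 / 7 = -1.57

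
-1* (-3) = 3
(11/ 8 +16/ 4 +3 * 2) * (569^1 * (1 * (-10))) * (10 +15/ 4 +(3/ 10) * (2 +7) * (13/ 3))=-26355511/ 16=-1647219.44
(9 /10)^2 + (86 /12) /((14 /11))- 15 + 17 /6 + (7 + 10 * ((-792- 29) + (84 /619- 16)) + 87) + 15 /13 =-11658997319 /1408225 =-8279.21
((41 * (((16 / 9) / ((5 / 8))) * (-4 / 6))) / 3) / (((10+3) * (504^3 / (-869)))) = 35629 / 2632994910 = 0.00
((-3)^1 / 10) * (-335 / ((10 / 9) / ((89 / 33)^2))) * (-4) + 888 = -1054881 / 605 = -1743.60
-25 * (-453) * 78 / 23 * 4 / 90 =39260 / 23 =1706.96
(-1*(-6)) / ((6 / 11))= 11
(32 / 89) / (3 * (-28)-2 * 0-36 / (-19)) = -76 / 17355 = -0.00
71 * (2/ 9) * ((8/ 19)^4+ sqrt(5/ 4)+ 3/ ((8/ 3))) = 71 * sqrt(5)/ 9+ 85601647/ 4691556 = 35.89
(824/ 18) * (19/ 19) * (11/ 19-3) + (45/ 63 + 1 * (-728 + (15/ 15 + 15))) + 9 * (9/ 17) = -16632284/ 20349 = -817.35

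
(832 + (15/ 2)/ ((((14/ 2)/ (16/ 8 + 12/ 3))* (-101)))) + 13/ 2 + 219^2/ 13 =83228991/ 18382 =4527.74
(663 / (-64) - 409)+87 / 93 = -830153 / 1984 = -418.42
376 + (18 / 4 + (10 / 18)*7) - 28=6415 / 18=356.39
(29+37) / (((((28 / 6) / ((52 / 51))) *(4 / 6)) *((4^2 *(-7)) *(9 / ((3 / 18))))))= -143 / 39984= -0.00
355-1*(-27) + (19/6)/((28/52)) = 16291/42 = 387.88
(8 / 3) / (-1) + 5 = 7 / 3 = 2.33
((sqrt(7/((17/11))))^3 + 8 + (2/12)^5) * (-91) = -7007 * sqrt(1309)/289 - 5661019/7776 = -1605.22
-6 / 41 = -0.15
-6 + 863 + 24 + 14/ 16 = 881.88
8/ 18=0.44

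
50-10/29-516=-13524/29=-466.34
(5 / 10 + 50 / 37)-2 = -11 / 74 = -0.15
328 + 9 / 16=5257 / 16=328.56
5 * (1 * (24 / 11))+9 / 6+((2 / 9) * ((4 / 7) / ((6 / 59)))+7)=85895 / 4158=20.66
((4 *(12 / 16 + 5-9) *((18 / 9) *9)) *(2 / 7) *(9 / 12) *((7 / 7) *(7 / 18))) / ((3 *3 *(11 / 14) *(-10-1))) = 91 / 363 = 0.25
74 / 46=37 / 23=1.61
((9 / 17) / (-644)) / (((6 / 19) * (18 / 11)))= -209 / 131376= -0.00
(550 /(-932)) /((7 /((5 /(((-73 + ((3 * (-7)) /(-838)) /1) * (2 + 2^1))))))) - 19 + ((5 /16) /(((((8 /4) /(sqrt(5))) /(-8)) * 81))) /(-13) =-7579705143 /398962172 + 5 * sqrt(5) /4212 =-19.00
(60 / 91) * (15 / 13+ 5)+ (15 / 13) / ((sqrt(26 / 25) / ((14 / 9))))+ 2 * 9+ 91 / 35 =175 * sqrt(26) / 507+ 145849 / 5915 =26.42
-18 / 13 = -1.38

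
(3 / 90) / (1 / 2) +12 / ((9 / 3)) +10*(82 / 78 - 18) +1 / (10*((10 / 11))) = -644711 / 3900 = -165.31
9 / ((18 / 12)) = 6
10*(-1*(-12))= 120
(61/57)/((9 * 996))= 61/510948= 0.00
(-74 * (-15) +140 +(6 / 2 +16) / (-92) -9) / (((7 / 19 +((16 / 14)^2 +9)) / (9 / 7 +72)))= 8518.63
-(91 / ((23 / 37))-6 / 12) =-6711 / 46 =-145.89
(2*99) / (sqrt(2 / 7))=99*sqrt(14)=370.42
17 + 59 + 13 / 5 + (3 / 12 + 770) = 16977 / 20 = 848.85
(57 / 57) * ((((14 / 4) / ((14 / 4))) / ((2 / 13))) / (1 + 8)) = 13 / 18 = 0.72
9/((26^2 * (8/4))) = 9/1352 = 0.01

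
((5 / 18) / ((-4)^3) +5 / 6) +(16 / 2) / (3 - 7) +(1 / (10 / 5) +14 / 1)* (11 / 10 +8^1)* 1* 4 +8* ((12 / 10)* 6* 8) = 5687591 / 5760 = 987.43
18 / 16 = 9 / 8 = 1.12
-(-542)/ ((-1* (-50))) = 271/ 25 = 10.84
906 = 906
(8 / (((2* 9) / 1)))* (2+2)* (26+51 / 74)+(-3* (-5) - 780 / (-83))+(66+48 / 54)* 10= 20473145 / 27639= 740.73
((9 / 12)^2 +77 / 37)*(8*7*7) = 76685 / 74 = 1036.28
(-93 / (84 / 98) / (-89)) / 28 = 31 / 712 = 0.04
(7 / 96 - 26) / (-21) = 2489 / 2016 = 1.23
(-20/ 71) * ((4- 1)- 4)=20/ 71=0.28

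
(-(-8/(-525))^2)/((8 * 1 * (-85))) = 8/23428125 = 0.00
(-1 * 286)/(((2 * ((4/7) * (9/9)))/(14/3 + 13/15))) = -83083/60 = -1384.72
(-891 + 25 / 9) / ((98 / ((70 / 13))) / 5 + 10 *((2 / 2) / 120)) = -238.56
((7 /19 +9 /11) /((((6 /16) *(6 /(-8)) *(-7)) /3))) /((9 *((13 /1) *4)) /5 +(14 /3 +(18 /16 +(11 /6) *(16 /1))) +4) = 317440 /23301201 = 0.01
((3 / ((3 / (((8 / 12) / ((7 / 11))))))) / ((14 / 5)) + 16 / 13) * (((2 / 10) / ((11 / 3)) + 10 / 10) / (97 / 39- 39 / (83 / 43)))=-0.10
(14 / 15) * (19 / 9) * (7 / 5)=1862 / 675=2.76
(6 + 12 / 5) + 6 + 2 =82 / 5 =16.40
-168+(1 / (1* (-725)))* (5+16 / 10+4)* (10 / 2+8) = -609689 / 3625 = -168.19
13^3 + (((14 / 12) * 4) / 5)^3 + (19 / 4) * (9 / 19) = 29700851 / 13500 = 2200.06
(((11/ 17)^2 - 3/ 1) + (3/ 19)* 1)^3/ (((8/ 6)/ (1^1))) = -7069060936329/ 662238343084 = -10.67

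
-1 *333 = -333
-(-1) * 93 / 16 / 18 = 31 / 96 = 0.32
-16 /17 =-0.94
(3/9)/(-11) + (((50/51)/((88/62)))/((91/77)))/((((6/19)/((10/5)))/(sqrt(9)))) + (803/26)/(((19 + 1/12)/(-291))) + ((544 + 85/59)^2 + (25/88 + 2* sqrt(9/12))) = 297047.67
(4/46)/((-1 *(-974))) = 1/11201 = 0.00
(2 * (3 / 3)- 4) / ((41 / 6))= -12 / 41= -0.29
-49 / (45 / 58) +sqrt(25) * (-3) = -3517 / 45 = -78.16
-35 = -35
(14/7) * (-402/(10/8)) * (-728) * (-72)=-168569856/5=-33713971.20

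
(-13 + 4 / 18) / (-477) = 115 / 4293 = 0.03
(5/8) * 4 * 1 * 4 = 10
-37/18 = -2.06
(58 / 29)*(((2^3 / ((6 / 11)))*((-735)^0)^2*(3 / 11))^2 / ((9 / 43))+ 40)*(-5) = -10480 / 9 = -1164.44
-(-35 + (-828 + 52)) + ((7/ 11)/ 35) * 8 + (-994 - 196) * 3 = -151737/ 55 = -2758.85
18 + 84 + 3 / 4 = 411 / 4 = 102.75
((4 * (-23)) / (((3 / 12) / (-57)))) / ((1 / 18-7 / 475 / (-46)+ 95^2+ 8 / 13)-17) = 13406023800 / 5757554411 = 2.33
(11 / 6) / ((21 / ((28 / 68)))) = 11 / 306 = 0.04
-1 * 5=-5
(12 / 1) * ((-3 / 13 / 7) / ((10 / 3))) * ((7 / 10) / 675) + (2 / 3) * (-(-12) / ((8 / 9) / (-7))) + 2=-495626 / 8125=-61.00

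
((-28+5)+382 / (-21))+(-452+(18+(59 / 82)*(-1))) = -819517 / 1722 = -475.91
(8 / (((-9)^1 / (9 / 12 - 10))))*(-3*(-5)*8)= 2960 / 3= 986.67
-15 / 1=-15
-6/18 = -1/3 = -0.33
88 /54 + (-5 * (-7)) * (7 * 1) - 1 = 6632 /27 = 245.63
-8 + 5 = -3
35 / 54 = 0.65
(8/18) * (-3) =-4/3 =-1.33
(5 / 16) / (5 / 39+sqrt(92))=-975 / 2238512+7605 * sqrt(23) / 1119256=0.03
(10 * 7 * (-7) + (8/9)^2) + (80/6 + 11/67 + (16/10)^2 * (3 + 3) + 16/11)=-684870577/1492425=-458.90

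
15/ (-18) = -5/ 6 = -0.83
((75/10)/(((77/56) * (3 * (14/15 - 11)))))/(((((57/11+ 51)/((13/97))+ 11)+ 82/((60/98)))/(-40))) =292500/22840109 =0.01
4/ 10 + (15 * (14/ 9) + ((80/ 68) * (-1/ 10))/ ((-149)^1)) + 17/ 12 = 25.15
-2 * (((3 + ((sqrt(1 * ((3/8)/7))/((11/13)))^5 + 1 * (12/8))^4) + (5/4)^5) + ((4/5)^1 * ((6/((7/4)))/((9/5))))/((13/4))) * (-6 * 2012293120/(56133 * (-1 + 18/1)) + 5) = 313779717603709396848944526337115 * sqrt(42)/3888617547462354353278894997504 + 370830108447542915544271887647296473502365780432595/1265652568263256044890321157298661050898448384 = 293518.13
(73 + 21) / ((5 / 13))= 1222 / 5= 244.40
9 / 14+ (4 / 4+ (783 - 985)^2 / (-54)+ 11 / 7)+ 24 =-275341 / 378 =-728.42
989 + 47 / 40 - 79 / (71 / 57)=2631977 / 2840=926.75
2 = 2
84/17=4.94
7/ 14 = 0.50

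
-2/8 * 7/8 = -0.22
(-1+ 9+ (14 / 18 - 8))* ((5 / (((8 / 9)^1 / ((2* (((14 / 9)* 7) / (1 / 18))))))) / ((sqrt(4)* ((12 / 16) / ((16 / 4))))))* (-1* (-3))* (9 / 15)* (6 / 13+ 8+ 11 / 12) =1003618 / 13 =77201.38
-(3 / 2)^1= -1.50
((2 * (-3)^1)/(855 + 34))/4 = -0.00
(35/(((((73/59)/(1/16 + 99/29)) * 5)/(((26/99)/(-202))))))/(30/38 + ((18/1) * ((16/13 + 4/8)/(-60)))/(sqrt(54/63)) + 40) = -43102233478850/68744095831537137-40642304521 * sqrt(42)/30552931480683172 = -0.00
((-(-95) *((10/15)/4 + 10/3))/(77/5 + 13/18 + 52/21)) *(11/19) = 121275/11717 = 10.35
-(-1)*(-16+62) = 46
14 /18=7 /9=0.78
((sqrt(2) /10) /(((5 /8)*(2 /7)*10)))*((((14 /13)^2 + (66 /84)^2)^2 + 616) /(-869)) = -679339903841*sqrt(2) /17026183174000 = -0.06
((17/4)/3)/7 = 17/84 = 0.20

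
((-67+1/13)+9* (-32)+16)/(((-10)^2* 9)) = -2203/5850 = -0.38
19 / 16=1.19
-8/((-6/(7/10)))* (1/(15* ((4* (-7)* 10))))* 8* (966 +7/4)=-3871/2250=-1.72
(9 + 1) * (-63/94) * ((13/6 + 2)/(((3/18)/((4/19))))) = -31500/893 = -35.27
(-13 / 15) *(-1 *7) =91 / 15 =6.07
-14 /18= -7 /9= -0.78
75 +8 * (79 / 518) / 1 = 19741 / 259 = 76.22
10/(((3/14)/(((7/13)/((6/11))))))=5390/117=46.07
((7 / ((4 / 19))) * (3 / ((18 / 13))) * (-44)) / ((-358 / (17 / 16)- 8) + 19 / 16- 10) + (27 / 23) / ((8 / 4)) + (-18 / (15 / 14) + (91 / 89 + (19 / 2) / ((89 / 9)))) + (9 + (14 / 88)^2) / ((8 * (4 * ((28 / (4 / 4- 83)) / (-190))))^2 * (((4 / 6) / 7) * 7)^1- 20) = -29781577757450380670807 / 5205981418327533455040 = -5.72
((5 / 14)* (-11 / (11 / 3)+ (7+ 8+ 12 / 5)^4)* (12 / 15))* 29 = 3322697388 / 4375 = 759473.69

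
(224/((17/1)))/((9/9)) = 224/17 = 13.18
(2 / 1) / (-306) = -1 / 153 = -0.01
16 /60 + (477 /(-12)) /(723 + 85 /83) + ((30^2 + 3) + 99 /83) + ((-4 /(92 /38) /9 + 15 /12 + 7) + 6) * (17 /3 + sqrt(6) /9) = 11647 * sqrt(6) /7452 + 60964404215399 /61948500840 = 987.94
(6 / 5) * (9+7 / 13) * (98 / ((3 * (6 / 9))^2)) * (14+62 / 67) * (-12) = -43747200 / 871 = -50226.41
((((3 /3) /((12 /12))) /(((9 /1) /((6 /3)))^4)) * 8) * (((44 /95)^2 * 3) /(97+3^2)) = 123904 /1046096775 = 0.00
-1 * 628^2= -394384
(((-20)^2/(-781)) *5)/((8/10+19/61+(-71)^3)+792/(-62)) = 2363750/330378500507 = 0.00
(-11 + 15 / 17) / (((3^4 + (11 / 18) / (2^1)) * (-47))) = 6192 / 2338673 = 0.00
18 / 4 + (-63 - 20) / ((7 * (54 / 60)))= -8.67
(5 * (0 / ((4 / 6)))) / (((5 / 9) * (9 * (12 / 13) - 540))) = 0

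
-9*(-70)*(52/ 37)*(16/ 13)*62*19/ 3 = 15832320/ 37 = 427900.54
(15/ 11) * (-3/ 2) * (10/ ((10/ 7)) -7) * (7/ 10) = 0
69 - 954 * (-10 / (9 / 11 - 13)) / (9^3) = 368633 / 5427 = 67.93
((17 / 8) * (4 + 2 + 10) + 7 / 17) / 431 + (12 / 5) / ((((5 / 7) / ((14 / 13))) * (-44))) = -62763 / 26194025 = -0.00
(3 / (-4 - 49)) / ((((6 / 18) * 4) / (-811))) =7299 / 212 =34.43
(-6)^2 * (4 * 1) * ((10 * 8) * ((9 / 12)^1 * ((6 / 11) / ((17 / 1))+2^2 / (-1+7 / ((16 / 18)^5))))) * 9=416698950528 / 14233505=29275.92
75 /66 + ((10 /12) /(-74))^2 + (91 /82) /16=214420271 /177816672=1.21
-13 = -13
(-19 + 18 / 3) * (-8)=104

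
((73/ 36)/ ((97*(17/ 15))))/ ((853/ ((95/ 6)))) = 34675/ 101274984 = 0.00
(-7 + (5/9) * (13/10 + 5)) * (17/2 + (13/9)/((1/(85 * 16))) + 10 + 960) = -370811/36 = -10300.31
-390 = -390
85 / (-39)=-85 / 39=-2.18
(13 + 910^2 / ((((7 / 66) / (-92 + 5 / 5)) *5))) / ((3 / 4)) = -568407788 / 3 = -189469262.67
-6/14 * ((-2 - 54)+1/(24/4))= 335/14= 23.93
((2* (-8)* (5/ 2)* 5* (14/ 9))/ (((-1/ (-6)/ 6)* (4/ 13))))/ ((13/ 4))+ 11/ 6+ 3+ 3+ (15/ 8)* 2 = -134261/ 12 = -11188.42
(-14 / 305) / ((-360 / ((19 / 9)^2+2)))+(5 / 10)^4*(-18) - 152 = -1361855803 / 8893800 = -153.12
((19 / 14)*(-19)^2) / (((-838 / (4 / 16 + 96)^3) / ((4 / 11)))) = -189565.05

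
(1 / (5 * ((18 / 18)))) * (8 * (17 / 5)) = 136 / 25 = 5.44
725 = 725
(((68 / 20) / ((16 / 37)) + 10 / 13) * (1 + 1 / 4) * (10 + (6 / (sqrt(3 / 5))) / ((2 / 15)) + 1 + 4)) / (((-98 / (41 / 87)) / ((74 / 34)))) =-68090545 * sqrt(15) / 40197248-68090545 / 40197248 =-8.25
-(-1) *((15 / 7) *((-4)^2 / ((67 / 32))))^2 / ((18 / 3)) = 9830400 / 219961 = 44.69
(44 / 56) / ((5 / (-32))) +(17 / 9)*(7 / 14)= -2573 / 630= -4.08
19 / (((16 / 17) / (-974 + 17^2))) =-221255 / 16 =-13828.44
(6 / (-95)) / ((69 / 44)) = -88 / 2185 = -0.04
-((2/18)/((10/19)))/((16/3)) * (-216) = 171/20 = 8.55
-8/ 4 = -2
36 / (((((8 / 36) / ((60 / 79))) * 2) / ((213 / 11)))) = 1191.23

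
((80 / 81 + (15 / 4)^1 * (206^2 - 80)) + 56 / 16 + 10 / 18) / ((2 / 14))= 180124609 / 162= 1111880.30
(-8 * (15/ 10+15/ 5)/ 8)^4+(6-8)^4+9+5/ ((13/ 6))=90973/ 208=437.37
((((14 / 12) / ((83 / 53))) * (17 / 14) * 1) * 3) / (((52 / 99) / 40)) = 445995 / 2158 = 206.67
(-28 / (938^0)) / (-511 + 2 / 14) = 49 / 894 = 0.05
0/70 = 0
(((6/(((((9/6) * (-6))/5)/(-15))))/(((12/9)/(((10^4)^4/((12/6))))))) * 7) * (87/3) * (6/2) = 114187500000000000000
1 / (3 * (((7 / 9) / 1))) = 3 / 7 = 0.43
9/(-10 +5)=-9/5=-1.80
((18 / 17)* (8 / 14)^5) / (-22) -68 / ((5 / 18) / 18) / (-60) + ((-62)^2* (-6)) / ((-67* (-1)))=-1425601244292 / 5264372575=-270.80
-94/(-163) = 94/163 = 0.58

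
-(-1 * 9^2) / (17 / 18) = 1458 / 17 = 85.76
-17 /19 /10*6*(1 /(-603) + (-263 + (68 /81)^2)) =1960139134 /13920255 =140.81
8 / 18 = 4 / 9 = 0.44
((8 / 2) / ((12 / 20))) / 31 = 20 / 93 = 0.22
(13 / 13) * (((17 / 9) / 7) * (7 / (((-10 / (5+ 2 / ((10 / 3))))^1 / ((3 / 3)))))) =-238 / 225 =-1.06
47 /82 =0.57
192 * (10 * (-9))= -17280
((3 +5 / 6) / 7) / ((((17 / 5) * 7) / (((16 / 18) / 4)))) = 115 / 22491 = 0.01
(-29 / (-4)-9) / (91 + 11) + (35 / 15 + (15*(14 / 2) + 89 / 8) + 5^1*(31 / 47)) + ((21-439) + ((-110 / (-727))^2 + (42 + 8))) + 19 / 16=-1655736712651 / 6756714736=-245.05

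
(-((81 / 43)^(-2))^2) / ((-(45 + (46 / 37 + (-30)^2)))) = 126495637 / 1507108748931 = 0.00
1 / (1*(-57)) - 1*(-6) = 341 / 57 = 5.98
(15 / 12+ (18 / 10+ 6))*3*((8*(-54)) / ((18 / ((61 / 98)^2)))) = -6061509 / 24010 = -252.46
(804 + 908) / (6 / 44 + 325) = 37664 / 7153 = 5.27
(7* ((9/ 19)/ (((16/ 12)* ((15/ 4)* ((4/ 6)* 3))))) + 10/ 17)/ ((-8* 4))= -0.03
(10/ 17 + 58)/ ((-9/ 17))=-332/ 3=-110.67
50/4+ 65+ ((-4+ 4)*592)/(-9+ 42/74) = 155/2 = 77.50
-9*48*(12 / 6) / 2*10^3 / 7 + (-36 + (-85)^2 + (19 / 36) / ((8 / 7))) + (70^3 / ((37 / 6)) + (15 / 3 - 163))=938.80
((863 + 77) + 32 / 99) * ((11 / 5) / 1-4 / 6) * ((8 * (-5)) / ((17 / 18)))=-2015168 / 33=-61065.70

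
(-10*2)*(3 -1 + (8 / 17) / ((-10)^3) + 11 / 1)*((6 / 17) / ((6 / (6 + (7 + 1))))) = -1546944 / 7225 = -214.11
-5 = -5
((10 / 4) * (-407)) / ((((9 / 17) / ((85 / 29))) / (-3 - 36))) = 38227475 / 174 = 219698.13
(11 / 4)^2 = 121 / 16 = 7.56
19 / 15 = 1.27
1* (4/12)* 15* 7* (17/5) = 119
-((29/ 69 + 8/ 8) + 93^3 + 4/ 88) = -1221016151/ 1518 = -804358.47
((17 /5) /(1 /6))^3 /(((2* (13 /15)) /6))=9550872 /325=29387.30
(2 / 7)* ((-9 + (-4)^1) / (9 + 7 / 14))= -52 / 133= -0.39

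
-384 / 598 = -192 / 299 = -0.64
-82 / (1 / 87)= -7134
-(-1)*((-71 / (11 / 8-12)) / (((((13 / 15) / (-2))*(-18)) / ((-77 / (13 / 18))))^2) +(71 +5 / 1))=643081772 / 485537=1324.48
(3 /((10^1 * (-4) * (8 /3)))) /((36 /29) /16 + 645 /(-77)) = 6699 /1976720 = 0.00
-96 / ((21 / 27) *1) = -864 / 7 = -123.43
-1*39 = -39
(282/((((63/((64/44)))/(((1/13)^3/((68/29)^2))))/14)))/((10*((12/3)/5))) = 39527/41905578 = 0.00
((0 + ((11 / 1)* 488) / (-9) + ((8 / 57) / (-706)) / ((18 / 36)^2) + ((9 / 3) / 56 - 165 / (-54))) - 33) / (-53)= 2117221499 / 179157384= 11.82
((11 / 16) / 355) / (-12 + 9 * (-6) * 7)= -11 / 2215200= -0.00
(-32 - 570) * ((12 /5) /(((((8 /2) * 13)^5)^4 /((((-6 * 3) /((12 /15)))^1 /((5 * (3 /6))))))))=8127 /13060111659964438382077671752335360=0.00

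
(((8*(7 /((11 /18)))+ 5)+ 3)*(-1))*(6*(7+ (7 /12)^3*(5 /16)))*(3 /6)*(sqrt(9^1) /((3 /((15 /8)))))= -133746935 /33792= -3957.95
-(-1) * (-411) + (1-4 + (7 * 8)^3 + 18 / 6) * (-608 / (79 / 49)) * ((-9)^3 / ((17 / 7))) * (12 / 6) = 53397300253659 / 1343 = 39759717240.25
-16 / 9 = -1.78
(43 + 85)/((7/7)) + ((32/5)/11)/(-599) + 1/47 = 198228561/1548415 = 128.02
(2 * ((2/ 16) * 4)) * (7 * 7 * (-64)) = -3136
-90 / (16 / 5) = -28.12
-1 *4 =-4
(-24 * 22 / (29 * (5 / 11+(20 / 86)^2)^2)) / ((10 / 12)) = -1310522149728 / 15517758625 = -84.45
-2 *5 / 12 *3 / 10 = -1 / 4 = -0.25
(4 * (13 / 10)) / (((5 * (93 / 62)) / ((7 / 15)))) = 364 / 1125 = 0.32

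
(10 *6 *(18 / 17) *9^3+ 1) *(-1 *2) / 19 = -4875.15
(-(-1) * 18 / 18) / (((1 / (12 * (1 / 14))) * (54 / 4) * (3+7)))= 2 / 315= 0.01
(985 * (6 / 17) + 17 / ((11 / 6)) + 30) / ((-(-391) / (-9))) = -651186 / 73117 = -8.91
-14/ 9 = -1.56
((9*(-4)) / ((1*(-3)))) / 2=6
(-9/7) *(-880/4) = 1980/7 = 282.86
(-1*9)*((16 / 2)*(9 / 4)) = -162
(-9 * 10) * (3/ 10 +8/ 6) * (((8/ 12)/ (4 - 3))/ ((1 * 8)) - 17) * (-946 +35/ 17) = -159619509/ 68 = -2347345.72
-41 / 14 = -2.93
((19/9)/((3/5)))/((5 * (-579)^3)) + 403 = 2112051488840/5240822553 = 403.00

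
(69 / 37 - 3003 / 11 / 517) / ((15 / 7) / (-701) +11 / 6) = 752890824 / 1030804423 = 0.73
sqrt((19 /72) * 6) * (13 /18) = 13 * sqrt(57) /108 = 0.91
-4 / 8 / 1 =-1 / 2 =-0.50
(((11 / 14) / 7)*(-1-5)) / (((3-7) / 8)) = 66 / 49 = 1.35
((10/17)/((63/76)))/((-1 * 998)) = -0.00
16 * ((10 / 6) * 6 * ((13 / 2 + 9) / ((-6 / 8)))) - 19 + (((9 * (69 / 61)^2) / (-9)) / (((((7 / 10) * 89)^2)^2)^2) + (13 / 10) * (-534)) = -5091748577500267825786379463898 / 1266646135236724556032923015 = -4019.87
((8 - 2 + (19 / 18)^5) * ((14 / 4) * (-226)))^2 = 119388053410815817369 / 3570467226624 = 33437655.59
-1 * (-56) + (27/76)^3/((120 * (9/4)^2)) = 61456721/1097440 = 56.00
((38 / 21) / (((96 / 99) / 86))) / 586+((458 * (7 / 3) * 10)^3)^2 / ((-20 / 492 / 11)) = -403070832227012099243667500.00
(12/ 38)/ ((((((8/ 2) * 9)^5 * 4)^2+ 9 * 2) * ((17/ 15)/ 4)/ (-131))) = -2620/ 1049723712124748099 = -0.00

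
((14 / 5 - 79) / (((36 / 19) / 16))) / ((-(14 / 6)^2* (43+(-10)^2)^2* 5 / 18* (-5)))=-0.00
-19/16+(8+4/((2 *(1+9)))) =561/80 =7.01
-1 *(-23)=23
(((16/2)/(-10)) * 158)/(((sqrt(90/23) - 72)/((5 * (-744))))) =-43259136/6619 - 78368 * sqrt(230)/6619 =-6715.16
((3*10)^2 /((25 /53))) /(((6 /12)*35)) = 3816 /35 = 109.03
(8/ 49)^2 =64/ 2401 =0.03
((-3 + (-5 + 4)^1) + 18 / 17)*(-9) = 450 / 17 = 26.47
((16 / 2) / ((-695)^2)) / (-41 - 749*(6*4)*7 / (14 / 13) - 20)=-8 / 56468037625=-0.00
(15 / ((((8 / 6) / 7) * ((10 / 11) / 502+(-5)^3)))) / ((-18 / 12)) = 19327 / 46016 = 0.42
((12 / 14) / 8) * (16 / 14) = 6 / 49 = 0.12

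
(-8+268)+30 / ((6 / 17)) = 345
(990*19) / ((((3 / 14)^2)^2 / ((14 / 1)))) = 1124052160 / 9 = 124894684.44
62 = 62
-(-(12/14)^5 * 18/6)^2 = -544195584/282475249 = -1.93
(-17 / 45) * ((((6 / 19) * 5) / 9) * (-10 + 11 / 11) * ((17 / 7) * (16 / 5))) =9248 / 1995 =4.64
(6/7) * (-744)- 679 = -9217/7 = -1316.71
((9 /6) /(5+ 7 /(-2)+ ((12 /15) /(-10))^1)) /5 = 15 /71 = 0.21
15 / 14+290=4075 / 14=291.07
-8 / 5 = -1.60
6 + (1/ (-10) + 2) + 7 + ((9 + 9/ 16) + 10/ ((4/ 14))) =4757/ 80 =59.46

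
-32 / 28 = -8 / 7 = -1.14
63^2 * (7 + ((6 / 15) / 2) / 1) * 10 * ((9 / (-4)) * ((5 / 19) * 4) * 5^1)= -64297800 / 19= -3384094.74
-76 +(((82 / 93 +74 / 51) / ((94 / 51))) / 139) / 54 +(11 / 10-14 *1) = -4861150349 / 54681210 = -88.90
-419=-419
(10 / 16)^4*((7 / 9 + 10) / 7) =60625 / 258048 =0.23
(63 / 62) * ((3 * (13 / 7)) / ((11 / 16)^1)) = 2808 / 341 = 8.23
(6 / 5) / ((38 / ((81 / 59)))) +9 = 50688 / 5605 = 9.04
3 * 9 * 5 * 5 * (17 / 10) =2295 / 2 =1147.50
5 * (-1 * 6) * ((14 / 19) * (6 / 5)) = -504 / 19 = -26.53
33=33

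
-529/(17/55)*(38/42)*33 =-6080855/119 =-51099.62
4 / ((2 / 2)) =4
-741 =-741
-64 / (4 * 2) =-8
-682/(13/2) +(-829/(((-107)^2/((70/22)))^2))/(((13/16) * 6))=-64901713126532/618564637119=-104.92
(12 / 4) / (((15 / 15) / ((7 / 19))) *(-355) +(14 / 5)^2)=-175 / 55751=-0.00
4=4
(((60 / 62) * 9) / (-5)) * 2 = -108 / 31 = -3.48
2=2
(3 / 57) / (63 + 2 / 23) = 23 / 27569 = 0.00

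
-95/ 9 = -10.56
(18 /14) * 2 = 18 /7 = 2.57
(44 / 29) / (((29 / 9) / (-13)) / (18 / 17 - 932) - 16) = -81472248 / 859147591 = -0.09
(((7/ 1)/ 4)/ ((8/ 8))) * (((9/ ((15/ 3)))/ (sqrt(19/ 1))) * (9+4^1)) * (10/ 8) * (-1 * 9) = -7371 * sqrt(19)/ 304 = -105.69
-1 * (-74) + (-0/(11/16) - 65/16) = 1119/16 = 69.94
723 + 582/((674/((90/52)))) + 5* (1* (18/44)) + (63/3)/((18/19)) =216485531/289146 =748.71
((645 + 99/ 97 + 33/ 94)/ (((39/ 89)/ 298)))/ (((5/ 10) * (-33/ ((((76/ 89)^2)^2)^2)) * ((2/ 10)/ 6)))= -6516068739969793066270720/ 28836043777786489673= -225969.58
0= 0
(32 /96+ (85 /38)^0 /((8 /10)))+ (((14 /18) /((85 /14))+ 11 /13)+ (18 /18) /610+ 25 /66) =78422719 /26692380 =2.94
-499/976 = -0.51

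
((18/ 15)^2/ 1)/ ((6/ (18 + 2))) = 24/ 5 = 4.80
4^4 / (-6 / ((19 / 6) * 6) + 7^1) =4864 / 127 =38.30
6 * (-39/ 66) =-39/ 11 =-3.55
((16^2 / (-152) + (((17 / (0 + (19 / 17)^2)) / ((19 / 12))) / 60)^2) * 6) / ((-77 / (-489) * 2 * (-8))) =2870539972677 / 724506567400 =3.96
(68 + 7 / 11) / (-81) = -0.85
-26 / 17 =-1.53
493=493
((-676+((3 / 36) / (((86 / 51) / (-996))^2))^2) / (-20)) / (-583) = 2889583415078213 / 39863219660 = 72487.46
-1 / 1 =-1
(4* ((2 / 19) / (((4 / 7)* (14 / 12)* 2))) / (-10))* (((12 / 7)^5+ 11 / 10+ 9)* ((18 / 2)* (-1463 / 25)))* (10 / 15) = 414396873 / 1500625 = 276.15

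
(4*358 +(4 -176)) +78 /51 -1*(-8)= 21582 /17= 1269.53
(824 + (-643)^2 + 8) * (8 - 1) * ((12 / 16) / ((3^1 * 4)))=2899967 / 16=181247.94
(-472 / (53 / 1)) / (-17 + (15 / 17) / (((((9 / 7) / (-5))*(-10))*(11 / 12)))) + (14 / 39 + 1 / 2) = 17924651 / 12852606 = 1.39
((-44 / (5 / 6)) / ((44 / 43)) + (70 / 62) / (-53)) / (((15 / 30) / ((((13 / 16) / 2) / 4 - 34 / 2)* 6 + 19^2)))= -1409181287 / 52576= -26802.75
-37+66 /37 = -1303 /37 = -35.22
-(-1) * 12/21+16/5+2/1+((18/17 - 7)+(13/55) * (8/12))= -239/19635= -0.01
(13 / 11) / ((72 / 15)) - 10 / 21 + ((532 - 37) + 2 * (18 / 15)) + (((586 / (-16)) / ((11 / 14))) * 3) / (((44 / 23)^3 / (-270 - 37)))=2608887868277 / 393550080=6629.11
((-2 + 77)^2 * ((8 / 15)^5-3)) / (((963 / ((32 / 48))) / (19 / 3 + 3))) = -125739992 / 1170045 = -107.47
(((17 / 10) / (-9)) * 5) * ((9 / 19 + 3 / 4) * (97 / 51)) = -2.20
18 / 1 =18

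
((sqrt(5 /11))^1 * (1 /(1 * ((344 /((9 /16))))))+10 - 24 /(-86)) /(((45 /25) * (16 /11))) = 5 * sqrt(55) /88064+12155 /3096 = 3.93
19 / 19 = 1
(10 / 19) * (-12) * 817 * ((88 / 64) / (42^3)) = -2365 / 24696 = -0.10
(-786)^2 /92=154449 /23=6715.17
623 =623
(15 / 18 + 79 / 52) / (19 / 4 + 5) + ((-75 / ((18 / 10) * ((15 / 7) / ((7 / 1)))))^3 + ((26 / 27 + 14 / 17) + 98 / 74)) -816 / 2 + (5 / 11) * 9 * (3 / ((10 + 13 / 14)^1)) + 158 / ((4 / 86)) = -2146952495083018 / 852427719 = -2518632.90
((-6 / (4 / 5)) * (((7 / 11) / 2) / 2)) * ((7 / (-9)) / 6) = 245 / 1584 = 0.15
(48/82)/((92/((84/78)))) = 84/12259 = 0.01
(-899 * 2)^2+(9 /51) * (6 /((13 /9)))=714449846 /221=3232804.73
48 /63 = 16 /21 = 0.76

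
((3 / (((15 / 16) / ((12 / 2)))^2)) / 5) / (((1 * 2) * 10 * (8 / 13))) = 1248 / 625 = 2.00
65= 65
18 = 18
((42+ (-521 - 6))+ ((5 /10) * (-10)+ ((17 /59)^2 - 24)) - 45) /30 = -64853 /3481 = -18.63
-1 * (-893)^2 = -797449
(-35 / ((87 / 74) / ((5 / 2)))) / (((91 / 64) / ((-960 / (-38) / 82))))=-4736000 / 293683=-16.13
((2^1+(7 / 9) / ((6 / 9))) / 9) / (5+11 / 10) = 95 / 1647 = 0.06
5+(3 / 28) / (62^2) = 538163 / 107632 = 5.00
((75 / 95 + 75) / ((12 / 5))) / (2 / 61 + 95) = 36600 / 110143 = 0.33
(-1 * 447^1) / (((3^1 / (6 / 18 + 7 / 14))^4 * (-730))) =18625 / 5108832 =0.00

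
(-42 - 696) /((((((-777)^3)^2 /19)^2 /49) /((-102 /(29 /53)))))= 53342804 /1061427607445339453226554775124983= 0.00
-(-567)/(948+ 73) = 567/1021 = 0.56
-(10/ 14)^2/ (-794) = 25/ 38906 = 0.00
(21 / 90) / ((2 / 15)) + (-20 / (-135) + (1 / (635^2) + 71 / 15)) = 288789853 / 43548300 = 6.63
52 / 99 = 0.53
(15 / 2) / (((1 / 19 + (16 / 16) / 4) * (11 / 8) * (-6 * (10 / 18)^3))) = -110808 / 6325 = -17.52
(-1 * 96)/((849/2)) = -64/283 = -0.23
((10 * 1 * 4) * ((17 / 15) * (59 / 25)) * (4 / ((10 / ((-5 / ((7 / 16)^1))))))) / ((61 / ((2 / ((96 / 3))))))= -16048 / 32025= -0.50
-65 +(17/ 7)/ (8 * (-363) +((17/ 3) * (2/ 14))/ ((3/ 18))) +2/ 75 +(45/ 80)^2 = -12596780911/ 194822400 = -64.66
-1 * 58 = -58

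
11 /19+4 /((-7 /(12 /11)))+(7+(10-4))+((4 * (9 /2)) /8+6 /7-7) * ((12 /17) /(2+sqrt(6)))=390561 /24871-327 * sqrt(6) /238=12.34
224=224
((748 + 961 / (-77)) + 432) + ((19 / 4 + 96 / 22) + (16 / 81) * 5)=29379283 / 24948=1177.62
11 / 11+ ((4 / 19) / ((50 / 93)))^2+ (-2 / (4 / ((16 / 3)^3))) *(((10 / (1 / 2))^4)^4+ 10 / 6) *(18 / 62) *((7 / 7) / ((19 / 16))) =-765041049600000000001872998341 / 62949375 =-12153274748160724391653.98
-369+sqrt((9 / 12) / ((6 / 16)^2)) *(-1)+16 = -353 - 4 *sqrt(3) / 3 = -355.31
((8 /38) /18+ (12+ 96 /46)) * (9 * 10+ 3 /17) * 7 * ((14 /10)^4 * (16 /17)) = 304784322976 /9471975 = 32177.48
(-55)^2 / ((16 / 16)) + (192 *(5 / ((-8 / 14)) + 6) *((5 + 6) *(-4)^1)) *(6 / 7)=160567 / 7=22938.14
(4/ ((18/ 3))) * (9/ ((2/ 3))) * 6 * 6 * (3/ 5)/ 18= 54/ 5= 10.80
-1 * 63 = -63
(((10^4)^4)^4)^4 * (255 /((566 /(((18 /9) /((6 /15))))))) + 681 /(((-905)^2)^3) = 3502447743517833984375000000000000000000000000000000000000000000000000000000000000000000000000000000000000000000000000000000000000000000000000000000000000000000000000000000000000000000000000000000000000000000000000000000000000000000000000000000000000000000000000000000000192723 /155481209633811296875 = 22526501766784452296819790000000000000000000000000000000000000000000000000000000000000000000000000000000000000000000000000000000000000000000000000000000000000000000000000000000000000000000000000000000000000000000000000000000000000000000000000000000000000000.00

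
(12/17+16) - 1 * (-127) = 2443/17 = 143.71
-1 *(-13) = 13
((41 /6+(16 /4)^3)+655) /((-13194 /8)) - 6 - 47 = -1057633 /19791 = -53.44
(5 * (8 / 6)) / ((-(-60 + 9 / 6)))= 0.11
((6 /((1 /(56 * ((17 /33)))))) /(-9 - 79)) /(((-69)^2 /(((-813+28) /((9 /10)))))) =1868300 /5184729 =0.36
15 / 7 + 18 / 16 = 183 / 56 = 3.27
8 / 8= 1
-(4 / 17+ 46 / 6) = -7.90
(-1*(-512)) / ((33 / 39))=605.09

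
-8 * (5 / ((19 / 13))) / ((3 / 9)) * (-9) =14040 / 19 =738.95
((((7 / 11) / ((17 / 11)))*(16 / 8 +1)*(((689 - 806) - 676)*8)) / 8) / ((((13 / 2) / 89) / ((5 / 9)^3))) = -9500750 / 4131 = -2299.87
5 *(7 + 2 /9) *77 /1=25025 /9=2780.56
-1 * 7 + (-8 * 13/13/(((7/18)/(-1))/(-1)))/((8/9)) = -211/7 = -30.14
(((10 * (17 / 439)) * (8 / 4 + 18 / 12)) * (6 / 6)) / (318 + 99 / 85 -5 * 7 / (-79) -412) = -3995425 / 272361746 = -0.01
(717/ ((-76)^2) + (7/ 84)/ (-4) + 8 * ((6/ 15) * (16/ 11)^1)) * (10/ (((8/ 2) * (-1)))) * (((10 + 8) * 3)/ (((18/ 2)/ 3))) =-6801627/ 31768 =-214.10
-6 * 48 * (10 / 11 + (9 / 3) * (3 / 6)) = -7632 / 11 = -693.82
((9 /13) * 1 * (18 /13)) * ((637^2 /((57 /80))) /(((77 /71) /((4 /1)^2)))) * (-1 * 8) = -13466234880 /209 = -64431745.84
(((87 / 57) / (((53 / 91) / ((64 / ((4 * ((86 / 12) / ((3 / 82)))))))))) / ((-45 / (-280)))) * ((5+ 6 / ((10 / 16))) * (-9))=-1553505408 / 8876705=-175.01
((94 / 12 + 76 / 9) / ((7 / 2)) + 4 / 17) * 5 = 26165 / 1071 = 24.43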